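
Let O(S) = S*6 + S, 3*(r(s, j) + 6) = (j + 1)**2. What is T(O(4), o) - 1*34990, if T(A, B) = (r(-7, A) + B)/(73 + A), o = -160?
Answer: -10601627/303 ≈ -34989.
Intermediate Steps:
r(s, j) = -6 + (1 + j)**2/3 (r(s, j) = -6 + (j + 1)**2/3 = -6 + (1 + j)**2/3)
O(S) = 7*S (O(S) = 6*S + S = 7*S)
T(A, B) = (-6 + B + (1 + A)**2/3)/(73 + A) (T(A, B) = ((-6 + (1 + A)**2/3) + B)/(73 + A) = (-6 + B + (1 + A)**2/3)/(73 + A))
T(O(4), o) - 1*34990 = (-6 - 160 + (1 + 7*4)**2/3)/(73 + 7*4) - 1*34990 = (-6 - 160 + (1 + 28)**2/3)/(73 + 28) - 34990 = (-6 - 160 + (1/3)*29**2)/101 - 34990 = (-6 - 160 + (1/3)*841)/101 - 34990 = (-6 - 160 + 841/3)/101 - 34990 = (1/101)*(343/3) - 34990 = 343/303 - 34990 = -10601627/303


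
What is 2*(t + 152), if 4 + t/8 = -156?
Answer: -2256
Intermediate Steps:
t = -1280 (t = -32 + 8*(-156) = -32 - 1248 = -1280)
2*(t + 152) = 2*(-1280 + 152) = 2*(-1128) = -2256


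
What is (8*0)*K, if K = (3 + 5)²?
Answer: 0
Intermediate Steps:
K = 64 (K = 8² = 64)
(8*0)*K = (8*0)*64 = 0*64 = 0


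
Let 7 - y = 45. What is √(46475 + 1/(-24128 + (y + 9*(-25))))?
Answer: 2*√6912236980021/24391 ≈ 215.58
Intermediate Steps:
y = -38 (y = 7 - 1*45 = 7 - 45 = -38)
√(46475 + 1/(-24128 + (y + 9*(-25)))) = √(46475 + 1/(-24128 + (-38 + 9*(-25)))) = √(46475 + 1/(-24128 + (-38 - 225))) = √(46475 + 1/(-24128 - 263)) = √(46475 + 1/(-24391)) = √(46475 - 1/24391) = √(1133571724/24391) = 2*√6912236980021/24391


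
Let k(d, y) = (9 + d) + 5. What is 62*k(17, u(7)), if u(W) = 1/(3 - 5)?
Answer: 1922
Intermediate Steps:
u(W) = -½ (u(W) = 1/(-2) = -½)
k(d, y) = 14 + d
62*k(17, u(7)) = 62*(14 + 17) = 62*31 = 1922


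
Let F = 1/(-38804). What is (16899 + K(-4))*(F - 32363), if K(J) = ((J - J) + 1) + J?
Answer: -5304557715072/9701 ≈ -5.4681e+8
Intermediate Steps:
F = -1/38804 ≈ -2.5771e-5
K(J) = 1 + J (K(J) = (0 + 1) + J = 1 + J)
(16899 + K(-4))*(F - 32363) = (16899 + (1 - 4))*(-1/38804 - 32363) = (16899 - 3)*(-1255813853/38804) = 16896*(-1255813853/38804) = -5304557715072/9701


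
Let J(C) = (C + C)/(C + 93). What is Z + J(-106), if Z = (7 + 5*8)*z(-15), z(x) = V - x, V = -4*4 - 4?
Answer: -2843/13 ≈ -218.69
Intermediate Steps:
V = -20 (V = -16 - 4 = -20)
z(x) = -20 - x
J(C) = 2*C/(93 + C) (J(C) = (2*C)/(93 + C) = 2*C/(93 + C))
Z = -235 (Z = (7 + 5*8)*(-20 - 1*(-15)) = (7 + 40)*(-20 + 15) = 47*(-5) = -235)
Z + J(-106) = -235 + 2*(-106)/(93 - 106) = -235 + 2*(-106)/(-13) = -235 + 2*(-106)*(-1/13) = -235 + 212/13 = -2843/13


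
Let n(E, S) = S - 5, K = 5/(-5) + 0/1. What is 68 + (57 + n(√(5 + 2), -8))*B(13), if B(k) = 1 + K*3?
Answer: -20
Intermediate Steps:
K = -1 (K = 5*(-⅕) + 0*1 = -1 + 0 = -1)
n(E, S) = -5 + S
B(k) = -2 (B(k) = 1 - 1*3 = 1 - 3 = -2)
68 + (57 + n(√(5 + 2), -8))*B(13) = 68 + (57 + (-5 - 8))*(-2) = 68 + (57 - 13)*(-2) = 68 + 44*(-2) = 68 - 88 = -20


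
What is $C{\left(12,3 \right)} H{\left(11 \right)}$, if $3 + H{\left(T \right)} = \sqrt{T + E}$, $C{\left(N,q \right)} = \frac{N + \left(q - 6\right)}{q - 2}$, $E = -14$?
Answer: $-27 + 9 i \sqrt{3} \approx -27.0 + 15.588 i$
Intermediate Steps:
$C{\left(N,q \right)} = \frac{-6 + N + q}{-2 + q}$ ($C{\left(N,q \right)} = \frac{N + \left(-6 + q\right)}{-2 + q} = \frac{-6 + N + q}{-2 + q}$)
$H{\left(T \right)} = -3 + \sqrt{-14 + T}$ ($H{\left(T \right)} = -3 + \sqrt{T - 14} = -3 + \sqrt{-14 + T}$)
$C{\left(12,3 \right)} H{\left(11 \right)} = \frac{-6 + 12 + 3}{-2 + 3} \left(-3 + \sqrt{-14 + 11}\right) = 1^{-1} \cdot 9 \left(-3 + \sqrt{-3}\right) = 1 \cdot 9 \left(-3 + i \sqrt{3}\right) = 9 \left(-3 + i \sqrt{3}\right) = -27 + 9 i \sqrt{3}$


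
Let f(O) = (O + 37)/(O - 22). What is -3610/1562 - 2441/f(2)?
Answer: 38058025/30459 ≈ 1249.5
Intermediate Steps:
f(O) = (37 + O)/(-22 + O)
-3610/1562 - 2441/f(2) = -3610/1562 - 2441*(-22 + 2)/(37 + 2) = -3610*1/1562 - 2441/(39/(-20)) = -1805/781 - 2441/((-1/20*39)) = -1805/781 - 2441/(-39/20) = -1805/781 - 2441*(-20/39) = -1805/781 + 48820/39 = 38058025/30459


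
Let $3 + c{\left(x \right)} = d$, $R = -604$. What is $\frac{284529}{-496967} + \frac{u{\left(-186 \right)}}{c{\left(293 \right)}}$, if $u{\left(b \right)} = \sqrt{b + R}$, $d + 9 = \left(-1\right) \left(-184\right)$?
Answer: $- \frac{284529}{496967} + \frac{i \sqrt{790}}{172} \approx -0.57253 + 0.16341 i$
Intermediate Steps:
$d = 175$ ($d = -9 - -184 = -9 + 184 = 175$)
$c{\left(x \right)} = 172$ ($c{\left(x \right)} = -3 + 175 = 172$)
$u{\left(b \right)} = \sqrt{-604 + b}$ ($u{\left(b \right)} = \sqrt{b - 604} = \sqrt{-604 + b}$)
$\frac{284529}{-496967} + \frac{u{\left(-186 \right)}}{c{\left(293 \right)}} = \frac{284529}{-496967} + \frac{\sqrt{-604 - 186}}{172} = 284529 \left(- \frac{1}{496967}\right) + \sqrt{-790} \cdot \frac{1}{172} = - \frac{284529}{496967} + i \sqrt{790} \cdot \frac{1}{172} = - \frac{284529}{496967} + \frac{i \sqrt{790}}{172}$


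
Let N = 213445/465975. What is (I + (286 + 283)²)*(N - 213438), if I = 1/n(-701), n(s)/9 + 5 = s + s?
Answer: -81550112205170937782/1180128285 ≈ -6.9103e+10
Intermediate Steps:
N = 42689/93195 (N = 213445*(1/465975) = 42689/93195 ≈ 0.45806)
n(s) = -45 + 18*s (n(s) = -45 + 9*(s + s) = -45 + 9*(2*s) = -45 + 18*s)
I = -1/12663 (I = 1/(-45 + 18*(-701)) = 1/(-45 - 12618) = 1/(-12663) = -1/12663 ≈ -7.8970e-5)
(I + (286 + 283)²)*(N - 213438) = (-1/12663 + (286 + 283)²)*(42689/93195 - 213438) = (-1/12663 + 569²)*(-19891311721/93195) = (-1/12663 + 323761)*(-19891311721/93195) = (4099785542/12663)*(-19891311721/93195) = -81550112205170937782/1180128285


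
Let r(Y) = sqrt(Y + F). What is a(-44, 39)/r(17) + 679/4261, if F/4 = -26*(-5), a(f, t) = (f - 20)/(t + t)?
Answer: 679/4261 - 32*sqrt(537)/20943 ≈ 0.12394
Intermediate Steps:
a(f, t) = (-20 + f)/(2*t) (a(f, t) = (-20 + f)/((2*t)) = (-20 + f)*(1/(2*t)) = (-20 + f)/(2*t))
F = 520 (F = 4*(-26*(-5)) = 4*130 = 520)
r(Y) = sqrt(520 + Y) (r(Y) = sqrt(Y + 520) = sqrt(520 + Y))
a(-44, 39)/r(17) + 679/4261 = ((1/2)*(-20 - 44)/39)/(sqrt(520 + 17)) + 679/4261 = ((1/2)*(1/39)*(-64))/(sqrt(537)) + 679*(1/4261) = -32*sqrt(537)/20943 + 679/4261 = 679/4261 - 32*sqrt(537)/20943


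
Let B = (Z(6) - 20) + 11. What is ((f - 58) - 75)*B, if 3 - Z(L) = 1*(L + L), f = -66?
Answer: 3582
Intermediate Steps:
Z(L) = 3 - 2*L (Z(L) = 3 - (L + L) = 3 - 2*L)
B = -18 (B = ((3 - 2*6) - 20) + 11 = ((3 - 12) - 20) + 11 = (-9 - 20) + 11 = -29 + 11 = -18)
((f - 58) - 75)*B = ((-66 - 58) - 75)*(-18) = (-124 - 75)*(-18) = -199*(-18) = 3582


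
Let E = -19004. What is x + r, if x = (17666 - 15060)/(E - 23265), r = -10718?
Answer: -453041748/42269 ≈ -10718.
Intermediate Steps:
x = -2606/42269 (x = (17666 - 15060)/(-19004 - 23265) = 2606/(-42269) = 2606*(-1/42269) = -2606/42269 ≈ -0.061653)
x + r = -2606/42269 - 10718 = -453041748/42269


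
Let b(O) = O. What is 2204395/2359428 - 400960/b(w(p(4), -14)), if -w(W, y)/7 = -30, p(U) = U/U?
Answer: -4502730133/2359428 ≈ -1908.4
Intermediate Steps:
p(U) = 1
w(W, y) = 210 (w(W, y) = -7*(-30) = 210)
2204395/2359428 - 400960/b(w(p(4), -14)) = 2204395/2359428 - 400960/210 = 2204395*(1/2359428) - 400960*1/210 = 2204395/2359428 - 5728/3 = -4502730133/2359428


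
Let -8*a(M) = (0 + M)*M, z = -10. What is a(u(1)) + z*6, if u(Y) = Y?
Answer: -481/8 ≈ -60.125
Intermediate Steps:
a(M) = -M**2/8 (a(M) = -(0 + M)*M/8 = -M*M/8 = -M**2/8)
a(u(1)) + z*6 = -1/8*1**2 - 10*6 = -1/8*1 - 60 = -1/8 - 60 = -481/8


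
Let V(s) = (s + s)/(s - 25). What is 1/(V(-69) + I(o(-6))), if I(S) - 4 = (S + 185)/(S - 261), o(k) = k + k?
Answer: 12831/62030 ≈ 0.20685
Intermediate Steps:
V(s) = 2*s/(-25 + s) (V(s) = (2*s)/(-25 + s) = 2*s/(-25 + s))
o(k) = 2*k
I(S) = 4 + (185 + S)/(-261 + S) (I(S) = 4 + (S + 185)/(S - 261) = 4 + (185 + S)/(-261 + S))
1/(V(-69) + I(o(-6))) = 1/(2*(-69)/(-25 - 69) + (-859 + 5*(2*(-6)))/(-261 + 2*(-6))) = 1/(2*(-69)/(-94) + (-859 + 5*(-12))/(-261 - 12)) = 1/(2*(-69)*(-1/94) + (-859 - 60)/(-273)) = 1/(69/47 - 1/273*(-919)) = 1/(69/47 + 919/273) = 1/(62030/12831) = 12831/62030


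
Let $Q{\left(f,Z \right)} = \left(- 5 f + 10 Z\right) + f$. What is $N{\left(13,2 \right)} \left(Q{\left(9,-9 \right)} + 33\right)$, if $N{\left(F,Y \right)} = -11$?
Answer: $1023$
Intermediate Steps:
$Q{\left(f,Z \right)} = - 4 f + 10 Z$
$N{\left(13,2 \right)} \left(Q{\left(9,-9 \right)} + 33\right) = - 11 \left(\left(\left(-4\right) 9 + 10 \left(-9\right)\right) + 33\right) = - 11 \left(\left(-36 - 90\right) + 33\right) = - 11 \left(-126 + 33\right) = \left(-11\right) \left(-93\right) = 1023$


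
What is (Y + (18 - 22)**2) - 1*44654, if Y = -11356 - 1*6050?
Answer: -62044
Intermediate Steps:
Y = -17406 (Y = -11356 - 6050 = -17406)
(Y + (18 - 22)**2) - 1*44654 = (-17406 + (18 - 22)**2) - 1*44654 = (-17406 + (-4)**2) - 44654 = (-17406 + 16) - 44654 = -17390 - 44654 = -62044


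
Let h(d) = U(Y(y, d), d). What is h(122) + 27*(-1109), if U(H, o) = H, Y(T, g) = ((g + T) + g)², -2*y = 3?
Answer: 115453/4 ≈ 28863.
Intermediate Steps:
y = -3/2 (y = -½*3 = -3/2 ≈ -1.5000)
Y(T, g) = (T + 2*g)² (Y(T, g) = ((T + g) + g)² = (T + 2*g)²)
h(d) = (-3/2 + 2*d)²
h(122) + 27*(-1109) = (-3 + 4*122)²/4 + 27*(-1109) = (-3 + 488)²/4 - 29943 = (¼)*485² - 29943 = (¼)*235225 - 29943 = 235225/4 - 29943 = 115453/4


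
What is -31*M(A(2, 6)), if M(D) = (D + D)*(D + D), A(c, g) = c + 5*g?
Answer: -126976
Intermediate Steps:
M(D) = 4*D**2 (M(D) = (2*D)*(2*D) = 4*D**2)
-31*M(A(2, 6)) = -124*(2 + 5*6)**2 = -124*(2 + 30)**2 = -124*32**2 = -124*1024 = -31*4096 = -126976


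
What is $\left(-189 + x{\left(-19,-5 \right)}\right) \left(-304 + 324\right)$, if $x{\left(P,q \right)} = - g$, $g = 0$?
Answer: $-3780$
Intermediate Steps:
$x{\left(P,q \right)} = 0$ ($x{\left(P,q \right)} = \left(-1\right) 0 = 0$)
$\left(-189 + x{\left(-19,-5 \right)}\right) \left(-304 + 324\right) = \left(-189 + 0\right) \left(-304 + 324\right) = \left(-189\right) 20 = -3780$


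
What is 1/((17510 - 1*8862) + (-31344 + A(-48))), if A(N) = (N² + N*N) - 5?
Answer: -1/18093 ≈ -5.5270e-5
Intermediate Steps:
A(N) = -5 + 2*N² (A(N) = (N² + N²) - 5 = 2*N² - 5 = -5 + 2*N²)
1/((17510 - 1*8862) + (-31344 + A(-48))) = 1/((17510 - 1*8862) + (-31344 + (-5 + 2*(-48)²))) = 1/((17510 - 8862) + (-31344 + (-5 + 2*2304))) = 1/(8648 + (-31344 + (-5 + 4608))) = 1/(8648 + (-31344 + 4603)) = 1/(8648 - 26741) = 1/(-18093) = -1/18093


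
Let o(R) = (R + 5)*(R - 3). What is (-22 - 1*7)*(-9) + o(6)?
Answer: 294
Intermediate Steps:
o(R) = (-3 + R)*(5 + R) (o(R) = (5 + R)*(-3 + R) = (-3 + R)*(5 + R))
(-22 - 1*7)*(-9) + o(6) = (-22 - 1*7)*(-9) + (-15 + 6² + 2*6) = (-22 - 7)*(-9) + (-15 + 36 + 12) = -29*(-9) + 33 = 261 + 33 = 294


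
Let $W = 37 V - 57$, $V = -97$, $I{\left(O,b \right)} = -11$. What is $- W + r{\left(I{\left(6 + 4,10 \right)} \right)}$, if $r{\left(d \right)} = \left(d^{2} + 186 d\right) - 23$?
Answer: $1698$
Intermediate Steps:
$r{\left(d \right)} = -23 + d^{2} + 186 d$
$W = -3646$ ($W = 37 \left(-97\right) - 57 = -3589 - 57 = -3646$)
$- W + r{\left(I{\left(6 + 4,10 \right)} \right)} = \left(-1\right) \left(-3646\right) + \left(-23 + \left(-11\right)^{2} + 186 \left(-11\right)\right) = 3646 - 1948 = 1698$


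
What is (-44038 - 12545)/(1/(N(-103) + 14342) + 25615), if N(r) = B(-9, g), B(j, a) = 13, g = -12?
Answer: -812248965/367703326 ≈ -2.2090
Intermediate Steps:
N(r) = 13
(-44038 - 12545)/(1/(N(-103) + 14342) + 25615) = (-44038 - 12545)/(1/(13 + 14342) + 25615) = -56583/(1/14355 + 25615) = -56583/367703326/14355 = -56583*14355/367703326 = -812248965/367703326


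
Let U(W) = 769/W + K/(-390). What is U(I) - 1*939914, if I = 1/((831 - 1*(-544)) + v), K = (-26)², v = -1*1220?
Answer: -12310811/15 ≈ -8.2072e+5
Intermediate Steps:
v = -1220
K = 676
I = 1/155 (I = 1/((831 - 1*(-544)) - 1220) = 1/((831 + 544) - 1220) = 1/(1375 - 1220) = 1/155 ≈ 0.0064516)
U(W) = -26/15 + 769/W (U(W) = 769/W + 676/(-390) = 769/W + 676*(-1/390) = 769/W - 26/15 = -26/15 + 769/W)
U(I) - 1*939914 = (-26/15 + 769/(1/155)) - 1*939914 = (-26/15 + 769*155) - 939914 = (-26/15 + 119195) - 939914 = 1787899/15 - 939914 = -12310811/15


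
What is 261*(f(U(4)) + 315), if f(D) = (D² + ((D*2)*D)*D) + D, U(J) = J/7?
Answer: 28313541/343 ≈ 82547.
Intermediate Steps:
U(J) = J/7 (U(J) = J*(⅐) = J/7)
f(D) = D + D² + 2*D³ (f(D) = (D² + ((2*D)*D)*D) + D = (D² + (2*D²)*D) + D = (D² + 2*D³) + D = D + D² + 2*D³)
261*(f(U(4)) + 315) = 261*(((⅐)*4)*(1 + (⅐)*4 + 2*((⅐)*4)²) + 315) = 261*(4*(1 + 4/7 + 2*(4/7)²)/7 + 315) = 261*(4*(1 + 4/7 + 2*(16/49))/7 + 315) = 261*(4*(1 + 4/7 + 32/49)/7 + 315) = 261*((4/7)*(109/49) + 315) = 261*(436/343 + 315) = 261*(108481/343) = 28313541/343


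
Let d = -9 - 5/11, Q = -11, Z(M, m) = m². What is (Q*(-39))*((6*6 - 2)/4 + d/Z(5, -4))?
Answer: 3393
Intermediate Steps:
d = -104/11 (d = -9 - 5/11 = -104/11 ≈ -9.4545)
(Q*(-39))*((6*6 - 2)/4 + d/Z(5, -4)) = (-11*(-39))*((6*6 - 2)/4 - 104/(11*((-4)²))) = 429*((36 - 2)*(¼) - 104/11/16) = 429*(34*(¼) - 104/11*1/16) = 429*(17/2 - 13/22) = 429*(87/11) = 3393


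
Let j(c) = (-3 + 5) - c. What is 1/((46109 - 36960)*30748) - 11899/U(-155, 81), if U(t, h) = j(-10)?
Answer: -418418595667/421970178 ≈ -991.58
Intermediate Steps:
j(c) = 2 - c
U(t, h) = 12 (U(t, h) = 2 - 1*(-10) = 2 + 10 = 12)
1/((46109 - 36960)*30748) - 11899/U(-155, 81) = 1/((46109 - 36960)*30748) - 11899/12 = (1/30748)/9149 - 11899*1/12 = (1/9149)*(1/30748) - 11899/12 = 1/281313452 - 11899/12 = -418418595667/421970178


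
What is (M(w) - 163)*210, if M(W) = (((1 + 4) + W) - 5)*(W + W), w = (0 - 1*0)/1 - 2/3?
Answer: -102130/3 ≈ -34043.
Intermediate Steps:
w = -⅔ (w = (0 + 0)*1 - 2*⅓ = 0*1 - ⅔ = 0 - ⅔ = -⅔ ≈ -0.66667)
M(W) = 2*W² (M(W) = ((5 + W) - 5)*(2*W) = W*(2*W) = 2*W²)
(M(w) - 163)*210 = (2*(-⅔)² - 163)*210 = (2*(4/9) - 163)*210 = (8/9 - 163)*210 = -1459/9*210 = -102130/3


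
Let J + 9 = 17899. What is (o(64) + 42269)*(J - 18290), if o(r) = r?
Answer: -16933200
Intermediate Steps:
J = 17890 (J = -9 + 17899 = 17890)
(o(64) + 42269)*(J - 18290) = (64 + 42269)*(17890 - 18290) = 42333*(-400) = -16933200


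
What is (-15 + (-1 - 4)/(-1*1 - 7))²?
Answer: 13225/64 ≈ 206.64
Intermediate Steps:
(-15 + (-1 - 4)/(-1*1 - 7))² = (-15 - 5/(-1 - 7))² = (-15 - 5/(-8))² = (-15 - 5*(-⅛))² = (-15 + 5/8)² = (-115/8)² = 13225/64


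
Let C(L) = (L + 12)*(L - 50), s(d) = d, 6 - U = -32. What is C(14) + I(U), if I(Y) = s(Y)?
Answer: -898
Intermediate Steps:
U = 38 (U = 6 - 1*(-32) = 6 + 32 = 38)
C(L) = (-50 + L)*(12 + L) (C(L) = (12 + L)*(-50 + L) = (-50 + L)*(12 + L))
I(Y) = Y
C(14) + I(U) = (-600 + 14² - 38*14) + 38 = (-600 + 196 - 532) + 38 = -936 + 38 = -898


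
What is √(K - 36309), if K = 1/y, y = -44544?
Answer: I*√281418568878/2784 ≈ 190.55*I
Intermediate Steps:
K = -1/44544 (K = 1/(-44544) = -1/44544 ≈ -2.2450e-5)
√(K - 36309) = √(-1/44544 - 36309) = √(-1617348097/44544) = I*√281418568878/2784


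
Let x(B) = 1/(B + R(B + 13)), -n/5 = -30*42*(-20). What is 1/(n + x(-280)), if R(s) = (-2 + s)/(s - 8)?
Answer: -76731/9668106275 ≈ -7.9365e-6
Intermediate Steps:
n = -126000 (n = -5*(-30*42)*(-20) = -(-6300)*(-20) = -5*25200 = -126000)
R(s) = (-2 + s)/(-8 + s)
x(B) = 1/(B + (11 + B)/(5 + B)) (x(B) = 1/(B + (-2 + (B + 13))/(-8 + (B + 13))) = 1/(B + (-2 + (13 + B))/(-8 + (13 + B))) = 1/(B + (11 + B)/(5 + B)))
1/(n + x(-280)) = 1/(-126000 + (5 - 280)/(11 - 280 - 280*(5 - 280))) = 1/(-126000 - 275/(11 - 280 - 280*(-275))) = 1/(-126000 - 275/(11 - 280 + 77000)) = 1/(-126000 - 275/76731) = 1/(-9668106275/76731) = -76731/9668106275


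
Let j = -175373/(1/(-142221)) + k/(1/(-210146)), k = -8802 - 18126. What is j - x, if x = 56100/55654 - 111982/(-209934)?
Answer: 89381613750584509082/2920916709 ≈ 3.0601e+10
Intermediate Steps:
x = 4502385907/2920916709 (x = 56100*(1/55654) - 111982*(-1/209934) = 28050/27827 + 55991/104967 = 4502385907/2920916709 ≈ 1.5414)
k = -26928
j = 30600534921 (j = -175373/(1/(-142221)) - 26928/(1/(-210146)) = -175373/(-1/142221) - 26928/(-1/210146) = -175373*(-142221) - 26928*(-210146) = 24941723433 + 5658811488 = 30600534921)
j - x = 30600534921 - 1*4502385907/2920916709 = 30600534921 - 4502385907/2920916709 = 89381613750584509082/2920916709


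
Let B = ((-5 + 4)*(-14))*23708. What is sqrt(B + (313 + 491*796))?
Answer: sqrt(723061) ≈ 850.33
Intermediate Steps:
B = 331912 (B = -1*(-14)*23708 = 14*23708 = 331912)
sqrt(B + (313 + 491*796)) = sqrt(331912 + (313 + 491*796)) = sqrt(331912 + (313 + 390836)) = sqrt(331912 + 391149) = sqrt(723061)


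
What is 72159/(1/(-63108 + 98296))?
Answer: 2539130892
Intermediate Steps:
72159/(1/(-63108 + 98296)) = 72159/(1/35188) = 72159*35188 = 2539130892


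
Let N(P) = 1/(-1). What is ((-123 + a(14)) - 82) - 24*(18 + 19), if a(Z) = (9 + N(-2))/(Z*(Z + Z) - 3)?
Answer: -425169/389 ≈ -1093.0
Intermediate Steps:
N(P) = -1 (N(P) = 1*(-1) = -1)
a(Z) = 8/(-3 + 2*Z²) (a(Z) = (9 - 1)/(Z*(Z + Z) - 3) = 8/(Z*(2*Z) - 3) = 8/(2*Z² - 3) = 8/(-3 + 2*Z²))
((-123 + a(14)) - 82) - 24*(18 + 19) = ((-123 + 8/(-3 + 2*14²)) - 82) - 24*(18 + 19) = ((-123 + 8/(-3 + 2*196)) - 82) - 24*37 = ((-123 + 8/(-3 + 392)) - 82) - 888 = ((-123 + 8/389) - 82) - 888 = (-47839/389 - 82) - 888 = -79737/389 - 888 = -425169/389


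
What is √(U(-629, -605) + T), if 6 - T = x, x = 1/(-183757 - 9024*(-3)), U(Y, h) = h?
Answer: I*√14705563189090/156685 ≈ 24.474*I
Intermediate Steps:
x = -1/156685 (x = 1/(-183757 + 27072) = 1/(-156685) = -1/156685 ≈ -6.3822e-6)
T = 940111/156685 (T = 6 - 1*(-1/156685) = 6 + 1/156685 = 940111/156685 ≈ 6.0000)
√(U(-629, -605) + T) = √(-605 + 940111/156685) = √(-93854314/156685) = I*√14705563189090/156685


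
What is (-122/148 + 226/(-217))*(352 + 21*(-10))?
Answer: -2127231/8029 ≈ -264.94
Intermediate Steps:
(-122/148 + 226/(-217))*(352 + 21*(-10)) = (-122*1/148 + 226*(-1/217))*(352 - 210) = (-61/74 - 226/217)*142 = -29961/16058*142 = -2127231/8029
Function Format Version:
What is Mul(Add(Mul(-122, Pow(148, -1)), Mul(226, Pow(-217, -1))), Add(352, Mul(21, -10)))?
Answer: Rational(-2127231, 8029) ≈ -264.94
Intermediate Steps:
Mul(Add(Mul(-122, Pow(148, -1)), Mul(226, Pow(-217, -1))), Add(352, Mul(21, -10))) = Mul(Add(Mul(-122, Rational(1, 148)), Mul(226, Rational(-1, 217))), Add(352, -210)) = Mul(Add(Rational(-61, 74), Rational(-226, 217)), 142) = Mul(Rational(-29961, 16058), 142) = Rational(-2127231, 8029)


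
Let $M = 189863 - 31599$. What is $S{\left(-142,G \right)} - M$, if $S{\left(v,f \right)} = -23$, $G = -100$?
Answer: $-158287$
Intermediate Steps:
$M = 158264$
$S{\left(-142,G \right)} - M = -23 - 158264 = -158287$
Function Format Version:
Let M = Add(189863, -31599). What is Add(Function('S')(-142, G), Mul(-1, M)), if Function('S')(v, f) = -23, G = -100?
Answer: -158287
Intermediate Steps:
M = 158264
Add(Function('S')(-142, G), Mul(-1, M)) = Add(-23, Mul(-1, 158264)) = Add(-23, -158264) = -158287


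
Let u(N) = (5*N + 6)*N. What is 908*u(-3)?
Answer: 24516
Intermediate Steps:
u(N) = N*(6 + 5*N) (u(N) = (6 + 5*N)*N = N*(6 + 5*N))
908*u(-3) = 908*(-3*(6 + 5*(-3))) = 908*(-3*(6 - 15)) = 908*(-3*(-9)) = 908*27 = 24516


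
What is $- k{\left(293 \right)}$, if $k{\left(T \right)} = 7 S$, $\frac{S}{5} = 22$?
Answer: $-770$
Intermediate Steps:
$S = 110$ ($S = 5 \cdot 22 = 110$)
$k{\left(T \right)} = 770$ ($k{\left(T \right)} = 7 \cdot 110 = 770$)
$- k{\left(293 \right)} = \left(-1\right) 770 = -770$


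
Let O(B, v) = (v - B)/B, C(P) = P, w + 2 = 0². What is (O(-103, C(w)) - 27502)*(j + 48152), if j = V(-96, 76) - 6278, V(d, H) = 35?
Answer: -118720108563/103 ≈ -1.1526e+9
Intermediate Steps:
w = -2 (w = -2 + 0² = -2 + 0 = -2)
j = -6243 (j = 35 - 6278 = -6243)
O(B, v) = (v - B)/B
(O(-103, C(w)) - 27502)*(j + 48152) = ((-2 - 1*(-103))/(-103) - 27502)*(-6243 + 48152) = (-(-2 + 103)/103 - 27502)*41909 = (-1/103*101 - 27502)*41909 = (-101/103 - 27502)*41909 = -2832807/103*41909 = -118720108563/103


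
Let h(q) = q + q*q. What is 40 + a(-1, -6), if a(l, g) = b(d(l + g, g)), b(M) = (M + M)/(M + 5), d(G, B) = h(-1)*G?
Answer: 40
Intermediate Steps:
h(q) = q + q²
d(G, B) = 0 (d(G, B) = (-(1 - 1))*G = (-1*0)*G = 0*G = 0)
b(M) = 2*M/(5 + M) (b(M) = (2*M)/(5 + M) = 2*M/(5 + M))
a(l, g) = 0 (a(l, g) = 2*0/(5 + 0) = 2*0/5 = 2*0*(⅕) = 0)
40 + a(-1, -6) = 40 + 0 = 40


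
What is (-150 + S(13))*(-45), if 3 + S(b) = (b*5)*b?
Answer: -31140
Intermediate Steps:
S(b) = -3 + 5*b**2 (S(b) = -3 + (b*5)*b = -3 + (5*b)*b = -3 + 5*b**2)
(-150 + S(13))*(-45) = (-150 + (-3 + 5*13**2))*(-45) = (-150 + (-3 + 5*169))*(-45) = (-150 + (-3 + 845))*(-45) = (-150 + 842)*(-45) = 692*(-45) = -31140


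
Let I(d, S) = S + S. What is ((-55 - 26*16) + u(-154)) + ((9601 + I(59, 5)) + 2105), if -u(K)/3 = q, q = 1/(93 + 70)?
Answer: 1832932/163 ≈ 11245.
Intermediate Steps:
I(d, S) = 2*S
q = 1/163 ≈ 0.0061350
u(K) = -3/163 (u(K) = -3*1/163 = -3/163)
((-55 - 26*16) + u(-154)) + ((9601 + I(59, 5)) + 2105) = ((-55 - 26*16) - 3/163) + ((9601 + 2*5) + 2105) = ((-55 - 416) - 3/163) + ((9601 + 10) + 2105) = (-471 - 3/163) + (9611 + 2105) = -76776/163 + 11716 = 1832932/163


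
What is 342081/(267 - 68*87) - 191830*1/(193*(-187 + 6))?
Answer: -3622089301/65778839 ≈ -55.065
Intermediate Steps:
342081/(267 - 68*87) - 191830*1/(193*(-187 + 6)) = 342081/(267 - 5916) - 191830/((-181*193)) = 342081/(-5649) - 191830/(-34933) = 342081*(-1/5649) - 191830*(-1/34933) = -114027/1883 + 191830/34933 = -3622089301/65778839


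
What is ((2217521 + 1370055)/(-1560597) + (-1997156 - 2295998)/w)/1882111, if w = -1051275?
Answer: 325372699282/343091396741687825 ≈ 9.4836e-7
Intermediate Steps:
((2217521 + 1370055)/(-1560597) + (-1997156 - 2295998)/w)/1882111 = ((2217521 + 1370055)/(-1560597) + (-1997156 - 2295998)/(-1051275))/1882111 = (3587576*(-1/1560597) - 4293154*(-1/1051275))*(1/1882111) = (-3587576/1560597 + 4293154/1051275)*(1/1882111) = (325372699282/182290734575)*(1/1882111) = 325372699282/343091396741687825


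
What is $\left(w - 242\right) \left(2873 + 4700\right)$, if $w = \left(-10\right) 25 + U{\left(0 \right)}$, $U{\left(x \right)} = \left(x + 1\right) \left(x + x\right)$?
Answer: $-3725916$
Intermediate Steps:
$U{\left(x \right)} = 2 x \left(1 + x\right)$ ($U{\left(x \right)} = \left(1 + x\right) 2 x = 2 x \left(1 + x\right)$)
$w = -250$ ($w = \left(-10\right) 25 + 2 \cdot 0 \left(1 + 0\right) = -250 + 2 \cdot 0 \cdot 1 = -250 + 0 = -250$)
$\left(w - 242\right) \left(2873 + 4700\right) = \left(-250 - 242\right) \left(2873 + 4700\right) = \left(-492\right) 7573 = -3725916$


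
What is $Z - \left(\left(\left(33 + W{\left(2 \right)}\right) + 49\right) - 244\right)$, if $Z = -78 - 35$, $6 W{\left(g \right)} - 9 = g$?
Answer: $\frac{283}{6} \approx 47.167$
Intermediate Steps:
$W{\left(g \right)} = \frac{3}{2} + \frac{g}{6}$
$Z = -113$ ($Z = -78 - 35 = -113$)
$Z - \left(\left(\left(33 + W{\left(2 \right)}\right) + 49\right) - 244\right) = -113 - \left(\left(\left(33 + \left(\frac{3}{2} + \frac{1}{6} \cdot 2\right)\right) + 49\right) - 244\right) = -113 - \left(\left(\left(33 + \left(\frac{3}{2} + \frac{1}{3}\right)\right) + 49\right) - 244\right) = -113 - \left(\left(\left(33 + \frac{11}{6}\right) + 49\right) - 244\right) = -113 - \left(\left(\frac{209}{6} + 49\right) - 244\right) = -113 - \left(\frac{503}{6} - 244\right) = -113 - - \frac{961}{6} = -113 + \frac{961}{6} = \frac{283}{6}$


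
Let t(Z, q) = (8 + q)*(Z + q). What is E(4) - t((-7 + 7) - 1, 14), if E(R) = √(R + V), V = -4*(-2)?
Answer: -286 + 2*√3 ≈ -282.54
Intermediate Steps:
V = 8
E(R) = √(8 + R) (E(R) = √(R + 8) = √(8 + R))
E(4) - t((-7 + 7) - 1, 14) = √(8 + 4) - (14² + 8*((-7 + 7) - 1) + 8*14 + ((-7 + 7) - 1)*14) = √12 - (196 + 8*(0 - 1) + 112 + (0 - 1)*14) = 2*√3 - (196 + 8*(-1) + 112 - 1*14) = 2*√3 - (196 - 8 + 112 - 14) = 2*√3 - 1*286 = 2*√3 - 286 = -286 + 2*√3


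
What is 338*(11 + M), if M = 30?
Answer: 13858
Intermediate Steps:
338*(11 + M) = 338*(11 + 30) = 338*41 = 13858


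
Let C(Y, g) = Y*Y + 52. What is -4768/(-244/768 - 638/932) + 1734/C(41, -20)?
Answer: 369728810142/77702521 ≈ 4758.3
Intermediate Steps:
C(Y, g) = 52 + Y² (C(Y, g) = Y² + 52 = 52 + Y²)
-4768/(-244/768 - 638/932) + 1734/C(41, -20) = -4768/(-244/768 - 638/932) + 1734/(52 + 41²) = -4768/(-244*1/768 - 638*1/932) + 1734/(52 + 1681) = -4768/(-61/192 - 319/466) + 1734/1733 = -4768/(-44837/44736) + 1734*(1/1733) = -4768*(-44736/44837) + 1734/1733 = 213301248/44837 + 1734/1733 = 369728810142/77702521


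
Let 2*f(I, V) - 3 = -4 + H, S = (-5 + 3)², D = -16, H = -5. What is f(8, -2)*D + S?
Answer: 52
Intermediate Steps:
S = 4 (S = (-2)² = 4)
f(I, V) = -3 (f(I, V) = 3/2 + (-4 - 5)/2 = 3/2 + (½)*(-9) = 3/2 - 9/2 = -3)
f(8, -2)*D + S = -3*(-16) + 4 = 48 + 4 = 52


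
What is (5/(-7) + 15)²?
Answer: 10000/49 ≈ 204.08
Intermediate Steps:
(5/(-7) + 15)² = (5*(-⅐) + 15)² = (-5/7 + 15)² = (100/7)² = 10000/49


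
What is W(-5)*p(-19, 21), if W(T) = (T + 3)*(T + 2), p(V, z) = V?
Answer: -114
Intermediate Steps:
W(T) = (2 + T)*(3 + T) (W(T) = (3 + T)*(2 + T) = (2 + T)*(3 + T))
W(-5)*p(-19, 21) = (6 + (-5)² + 5*(-5))*(-19) = (6 + 25 - 25)*(-19) = 6*(-19) = -114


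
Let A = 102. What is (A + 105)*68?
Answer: 14076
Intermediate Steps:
(A + 105)*68 = (102 + 105)*68 = 207*68 = 14076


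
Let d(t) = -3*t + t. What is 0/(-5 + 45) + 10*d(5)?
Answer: -100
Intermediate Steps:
d(t) = -2*t
0/(-5 + 45) + 10*d(5) = 0/(-5 + 45) + 10*(-2*5) = 0/40 + 10*(-10) = 0*(1/40) - 100 = 0 - 100 = -100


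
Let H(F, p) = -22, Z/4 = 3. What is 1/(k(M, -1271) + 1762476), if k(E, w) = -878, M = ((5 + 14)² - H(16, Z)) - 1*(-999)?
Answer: 1/1761598 ≈ 5.6767e-7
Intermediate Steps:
Z = 12 (Z = 4*3 = 12)
M = 1382 (M = ((5 + 14)² - 1*(-22)) - 1*(-999) = (19² + 22) + 999 = (361 + 22) + 999 = 383 + 999 = 1382)
1/(k(M, -1271) + 1762476) = 1/(-878 + 1762476) = 1/1761598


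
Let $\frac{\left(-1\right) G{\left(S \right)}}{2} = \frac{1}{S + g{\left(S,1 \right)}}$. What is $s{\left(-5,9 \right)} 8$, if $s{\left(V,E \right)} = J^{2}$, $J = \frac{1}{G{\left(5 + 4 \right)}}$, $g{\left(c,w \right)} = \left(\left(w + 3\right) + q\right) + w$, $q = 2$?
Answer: $512$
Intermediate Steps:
$g{\left(c,w \right)} = 5 + 2 w$ ($g{\left(c,w \right)} = \left(\left(w + 3\right) + 2\right) + w = \left(\left(3 + w\right) + 2\right) + w = \left(5 + w\right) + w = 5 + 2 w$)
$G{\left(S \right)} = - \frac{2}{7 + S}$ ($G{\left(S \right)} = - \frac{2}{S + \left(5 + 2 \cdot 1\right)} = - \frac{2}{S + \left(5 + 2\right)} = - \frac{2}{S + 7} = - \frac{2}{7 + S}$)
$J = -8$ ($J = \frac{1}{\left(-2\right) \frac{1}{7 + \left(5 + 4\right)}} = \frac{1}{\left(-2\right) \frac{1}{7 + 9}} = \frac{1}{\left(-2\right) \frac{1}{16}} = \frac{1}{- \frac{1}{8}} = -8$)
$s{\left(V,E \right)} = 64$ ($s{\left(V,E \right)} = \left(-8\right)^{2} = 64$)
$s{\left(-5,9 \right)} 8 = 64 \cdot 8 = 512$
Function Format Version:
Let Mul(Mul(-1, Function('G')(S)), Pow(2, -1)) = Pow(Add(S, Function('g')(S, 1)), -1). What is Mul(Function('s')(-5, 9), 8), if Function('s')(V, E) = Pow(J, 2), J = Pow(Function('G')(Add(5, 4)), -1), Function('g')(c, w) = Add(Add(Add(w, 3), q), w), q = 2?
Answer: 512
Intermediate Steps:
Function('g')(c, w) = Add(5, Mul(2, w)) (Function('g')(c, w) = Add(Add(Add(w, 3), 2), w) = Add(Add(Add(3, w), 2), w) = Add(Add(5, w), w) = Add(5, Mul(2, w)))
Function('G')(S) = Mul(-2, Pow(Add(7, S), -1)) (Function('G')(S) = Mul(-2, Pow(Add(S, Add(5, Mul(2, 1))), -1)) = Mul(-2, Pow(Add(S, Add(5, 2)), -1)) = Mul(-2, Pow(Add(S, 7), -1)) = Mul(-2, Pow(Add(7, S), -1)))
J = -8 (J = Pow(Mul(-2, Pow(Add(7, Add(5, 4)), -1)), -1) = Pow(Mul(-2, Pow(Add(7, 9), -1)), -1) = Pow(Mul(-2, Pow(16, -1)), -1) = Pow(Mul(-2, Rational(1, 16)), -1) = Pow(Rational(-1, 8), -1) = -8)
Function('s')(V, E) = 64 (Function('s')(V, E) = Pow(-8, 2) = 64)
Mul(Function('s')(-5, 9), 8) = Mul(64, 8) = 512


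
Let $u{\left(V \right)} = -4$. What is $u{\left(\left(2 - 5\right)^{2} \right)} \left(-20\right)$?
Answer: $80$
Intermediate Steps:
$u{\left(\left(2 - 5\right)^{2} \right)} \left(-20\right) = \left(-4\right) \left(-20\right) = 80$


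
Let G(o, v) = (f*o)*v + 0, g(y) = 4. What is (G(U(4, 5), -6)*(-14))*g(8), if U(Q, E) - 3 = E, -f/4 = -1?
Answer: 10752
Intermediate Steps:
f = 4 (f = -4*(-1) = 4)
U(Q, E) = 3 + E
G(o, v) = 4*o*v (G(o, v) = (4*o)*v + 0 = 4*o*v + 0 = 4*o*v)
(G(U(4, 5), -6)*(-14))*g(8) = ((4*(3 + 5)*(-6))*(-14))*4 = ((4*8*(-6))*(-14))*4 = -192*(-14)*4 = 2688*4 = 10752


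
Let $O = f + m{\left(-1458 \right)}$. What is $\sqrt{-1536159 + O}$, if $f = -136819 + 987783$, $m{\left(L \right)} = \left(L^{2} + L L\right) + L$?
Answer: $95 \sqrt{395} \approx 1888.1$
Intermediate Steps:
$m{\left(L \right)} = L + 2 L^{2}$ ($m{\left(L \right)} = \left(L^{2} + L^{2}\right) + L = 2 L^{2} + L = L + 2 L^{2}$)
$f = 850964$
$O = 5101034$ ($O = 850964 - 1458 \left(1 + 2 \left(-1458\right)\right) = 850964 - 1458 \left(1 - 2916\right) = 850964 - -4250070 = 850964 + 4250070 = 5101034$)
$\sqrt{-1536159 + O} = \sqrt{-1536159 + 5101034} = \sqrt{3564875} = 95 \sqrt{395}$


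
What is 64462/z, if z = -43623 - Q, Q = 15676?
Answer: -64462/59299 ≈ -1.0871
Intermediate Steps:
z = -59299 (z = -43623 - 1*15676 = -43623 - 15676 = -59299)
64462/z = 64462/(-59299) = 64462*(-1/59299) = -64462/59299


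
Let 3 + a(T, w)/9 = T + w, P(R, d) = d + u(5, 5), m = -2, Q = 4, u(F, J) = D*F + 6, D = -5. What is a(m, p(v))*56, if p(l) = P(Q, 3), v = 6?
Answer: -10584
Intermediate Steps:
u(F, J) = 6 - 5*F (u(F, J) = -5*F + 6 = 6 - 5*F)
P(R, d) = -19 + d (P(R, d) = d + (6 - 5*5) = d + (6 - 25) = d - 19 = -19 + d)
p(l) = -16 (p(l) = -19 + 3 = -16)
a(T, w) = -27 + 9*T + 9*w (a(T, w) = -27 + 9*(T + w) = -27 + (9*T + 9*w) = -27 + 9*T + 9*w)
a(m, p(v))*56 = (-27 + 9*(-2) + 9*(-16))*56 = (-27 - 18 - 144)*56 = -189*56 = -10584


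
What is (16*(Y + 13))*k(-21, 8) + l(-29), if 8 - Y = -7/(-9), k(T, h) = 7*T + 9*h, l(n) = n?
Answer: -72887/3 ≈ -24296.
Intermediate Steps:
Y = 65/9 (Y = 8 - (-7)/(-9) = 8 - (-7)*(-1)/9 = 8 - 1*7/9 = 8 - 7/9 = 65/9 ≈ 7.2222)
(16*(Y + 13))*k(-21, 8) + l(-29) = (16*(65/9 + 13))*(7*(-21) + 9*8) - 29 = (16*(182/9))*(-147 + 72) - 29 = (2912/9)*(-75) - 29 = -72800/3 - 29 = -72887/3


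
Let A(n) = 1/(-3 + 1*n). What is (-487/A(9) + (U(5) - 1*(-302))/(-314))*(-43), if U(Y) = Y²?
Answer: 39466905/314 ≈ 1.2569e+5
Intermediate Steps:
A(n) = 1/(-3 + n)
(-487/A(9) + (U(5) - 1*(-302))/(-314))*(-43) = (-487/(1/(-3 + 9)) + (5² - 1*(-302))/(-314))*(-43) = (-487/(1/6) + (25 + 302)*(-1/314))*(-43) = (-487/⅙ + 327*(-1/314))*(-43) = (-487*6 - 327/314)*(-43) = (-2922 - 327/314)*(-43) = -917835/314*(-43) = 39466905/314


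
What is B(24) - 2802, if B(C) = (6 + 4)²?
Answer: -2702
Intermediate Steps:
B(C) = 100 (B(C) = 10² = 100)
B(24) - 2802 = 100 - 2802 = -2702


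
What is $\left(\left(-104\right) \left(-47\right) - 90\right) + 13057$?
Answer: $17855$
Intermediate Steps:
$\left(\left(-104\right) \left(-47\right) - 90\right) + 13057 = \left(4888 - 90\right) + 13057 = 4798 + 13057 = 17855$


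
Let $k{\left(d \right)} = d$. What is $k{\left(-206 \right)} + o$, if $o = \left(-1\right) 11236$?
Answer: $-11442$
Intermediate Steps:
$o = -11236$
$k{\left(-206 \right)} + o = -206 - 11236 = -11442$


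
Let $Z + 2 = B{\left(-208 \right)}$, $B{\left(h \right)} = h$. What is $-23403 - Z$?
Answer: $-23193$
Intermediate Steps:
$Z = -210$ ($Z = -2 - 208 = -210$)
$-23403 - Z = -23403 - -210 = -23403 + 210 = -23193$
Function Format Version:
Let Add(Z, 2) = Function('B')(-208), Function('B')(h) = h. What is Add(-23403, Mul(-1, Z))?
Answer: -23193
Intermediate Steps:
Z = -210 (Z = Add(-2, -208) = -210)
Add(-23403, Mul(-1, Z)) = Add(-23403, Mul(-1, -210)) = Add(-23403, 210) = -23193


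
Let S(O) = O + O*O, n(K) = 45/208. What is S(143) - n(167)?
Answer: 4283091/208 ≈ 20592.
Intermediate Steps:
n(K) = 45/208 (n(K) = 45*(1/208) = 45/208)
S(O) = O + O²
S(143) - n(167) = 143*(1 + 143) - 1*45/208 = 143*144 - 45/208 = 20592 - 45/208 = 4283091/208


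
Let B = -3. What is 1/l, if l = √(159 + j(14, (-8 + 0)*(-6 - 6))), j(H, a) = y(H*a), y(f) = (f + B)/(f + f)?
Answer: 8*√222306/47637 ≈ 0.079181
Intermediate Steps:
y(f) = (-3 + f)/(2*f) (y(f) = (f - 3)/(f + f) = (-3 + f)/((2*f)) = (-3 + f)*(1/(2*f)) = (-3 + f)/(2*f))
j(H, a) = (-3 + H*a)/(2*H*a) (j(H, a) = (-3 + H*a)/(2*((H*a))) = (1/(H*a))*(-3 + H*a)/2 = (-3 + H*a)/(2*H*a))
l = 3*√222306/112 (l = √(159 + (½)*(-3 + 14*((-8 + 0)*(-6 - 6)))/(14*((-8 + 0)*(-6 - 6)))) = √(159 + (½)*(1/14)*(-3 + 14*(-8*(-12)))/(-8*(-12))) = √(159 + (½)*(1/14)*(-3 + 14*96)/96) = √(159 + (½)*(1/14)*(1/96)*(-3 + 1344)) = √(159 + (½)*(1/14)*(1/96)*1341) = √(159 + 447/896) = √(142911/896) = 3*√222306/112 ≈ 12.629)
1/l = 1/(3*√222306/112) = 8*√222306/47637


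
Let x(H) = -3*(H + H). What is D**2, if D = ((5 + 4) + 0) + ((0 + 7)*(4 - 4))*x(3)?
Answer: 81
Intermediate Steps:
x(H) = -6*H
D = 9 (D = ((5 + 4) + 0) + ((0 + 7)*(4 - 4))*(-6*3) = (9 + 0) + (7*0)*(-18) = 9 + 0*(-18) = 9 + 0 = 9)
D**2 = 9**2 = 81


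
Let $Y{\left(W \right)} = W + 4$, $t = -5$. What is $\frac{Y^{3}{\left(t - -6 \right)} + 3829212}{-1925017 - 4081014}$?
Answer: $- \frac{3829337}{6006031} \approx -0.63758$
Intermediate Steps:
$Y{\left(W \right)} = 4 + W$
$\frac{Y^{3}{\left(t - -6 \right)} + 3829212}{-1925017 - 4081014} = \frac{\left(4 - -1\right)^{3} + 3829212}{-1925017 - 4081014} = \frac{\left(4 + \left(-5 + 6\right)\right)^{3} + 3829212}{-6006031} = \left(\left(4 + 1\right)^{3} + 3829212\right) \left(- \frac{1}{6006031}\right) = \left(5^{3} + 3829212\right) \left(- \frac{1}{6006031}\right) = \left(125 + 3829212\right) \left(- \frac{1}{6006031}\right) = 3829337 \left(- \frac{1}{6006031}\right) = - \frac{3829337}{6006031}$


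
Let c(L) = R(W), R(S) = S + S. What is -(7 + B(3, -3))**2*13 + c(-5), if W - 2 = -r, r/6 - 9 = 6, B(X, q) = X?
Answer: -1476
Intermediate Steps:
r = 90 (r = 54 + 6*6 = 54 + 36 = 90)
W = -88 (W = 2 - 1*90 = 2 - 90 = -88)
R(S) = 2*S
c(L) = -176 (c(L) = 2*(-88) = -176)
-(7 + B(3, -3))**2*13 + c(-5) = -(7 + 3)**2*13 - 176 = -1*10**2*13 - 176 = -1*100*13 - 176 = -100*13 - 176 = -1300 - 176 = -1476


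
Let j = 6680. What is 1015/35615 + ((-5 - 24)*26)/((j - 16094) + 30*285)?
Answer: 2773067/3077136 ≈ 0.90118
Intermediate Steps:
1015/35615 + ((-5 - 24)*26)/((j - 16094) + 30*285) = 1015/35615 + ((-5 - 24)*26)/((6680 - 16094) + 30*285) = 1015*(1/35615) + (-29*26)/(-9414 + 8550) = 203/7123 - 754/(-864) = 203/7123 - 754*(-1/864) = 203/7123 + 377/432 = 2773067/3077136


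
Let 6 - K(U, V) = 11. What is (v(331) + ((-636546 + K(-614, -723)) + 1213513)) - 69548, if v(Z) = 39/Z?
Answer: 167954073/331 ≈ 5.0741e+5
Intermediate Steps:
K(U, V) = -5 (K(U, V) = 6 - 1*11 = 6 - 11 = -5)
(v(331) + ((-636546 + K(-614, -723)) + 1213513)) - 69548 = (39/331 + ((-636546 - 5) + 1213513)) - 69548 = (39*(1/331) + (-636551 + 1213513)) - 69548 = (39/331 + 576962) - 69548 = 190974461/331 - 69548 = 167954073/331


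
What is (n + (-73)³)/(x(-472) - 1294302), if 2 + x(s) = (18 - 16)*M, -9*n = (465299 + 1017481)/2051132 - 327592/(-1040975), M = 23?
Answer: 934448005332062593/3108903847546831425 ≈ 0.30057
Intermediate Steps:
n = -553867836161/4804148550825 (n = -((465299 + 1017481)/2051132 - 327592/(-1040975))/9 = -(1482780*(1/2051132) - 327592*(-1/1040975))/9 = -(370695/512783 + 327592/1040975)/9 = -⅑*553867836161/533794283425 = -553867836161/4804148550825 ≈ -0.11529)
x(s) = 44 (x(s) = -2 + (18 - 16)*23 = -2 + 2*23 = -2 + 46 = 44)
(n + (-73)³)/(x(-472) - 1294302) = (-553867836161/4804148550825 + (-73)³)/(44 - 1294302) = (-553867836161/4804148550825 - 389017)/(-1294258) = -1868896010664125186/4804148550825*(-1/1294258) = 934448005332062593/3108903847546831425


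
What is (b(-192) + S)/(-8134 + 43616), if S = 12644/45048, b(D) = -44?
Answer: -492367/399598284 ≈ -0.0012322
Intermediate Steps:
S = 3161/11262 (S = 12644*(1/45048) = 3161/11262 ≈ 0.28068)
(b(-192) + S)/(-8134 + 43616) = (-44 + 3161/11262)/(-8134 + 43616) = -492367/11262/35482 = -492367/11262*1/35482 = -492367/399598284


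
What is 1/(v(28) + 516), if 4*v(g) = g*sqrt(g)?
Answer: 129/66221 - 7*sqrt(7)/132442 ≈ 0.0018082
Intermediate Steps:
v(g) = g**(3/2)/4 (v(g) = (g*sqrt(g))/4 = g**(3/2)/4)
1/(v(28) + 516) = 1/(28**(3/2)/4 + 516) = 1/((56*sqrt(7))/4 + 516) = 1/(14*sqrt(7) + 516) = 1/(516 + 14*sqrt(7))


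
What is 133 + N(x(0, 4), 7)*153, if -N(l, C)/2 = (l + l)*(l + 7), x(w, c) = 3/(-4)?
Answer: 12007/4 ≈ 3001.8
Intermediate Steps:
x(w, c) = -3/4 (x(w, c) = 3*(-1/4) = -3/4)
N(l, C) = -4*l*(7 + l) (N(l, C) = -2*(l + l)*(l + 7) = -2*2*l*(7 + l) = -4*l*(7 + l))
133 + N(x(0, 4), 7)*153 = 133 - 4*(-3/4)*(7 - 3/4)*153 = 133 - 4*(-3/4)*25/4*153 = 133 + (75/4)*153 = 133 + 11475/4 = 12007/4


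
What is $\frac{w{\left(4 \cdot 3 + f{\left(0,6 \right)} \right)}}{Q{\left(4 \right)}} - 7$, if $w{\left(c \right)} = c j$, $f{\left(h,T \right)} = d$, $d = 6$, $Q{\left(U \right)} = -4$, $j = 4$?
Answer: $-25$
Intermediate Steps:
$f{\left(h,T \right)} = 6$
$w{\left(c \right)} = 4 c$ ($w{\left(c \right)} = c 4 = 4 c$)
$\frac{w{\left(4 \cdot 3 + f{\left(0,6 \right)} \right)}}{Q{\left(4 \right)}} - 7 = \frac{4 \left(4 \cdot 3 + 6\right)}{-4} - 7 = 4 \left(12 + 6\right) \left(- \frac{1}{4}\right) - 7 = 4 \cdot 18 \left(- \frac{1}{4}\right) - 7 = 72 \left(- \frac{1}{4}\right) - 7 = -18 - 7 = -25$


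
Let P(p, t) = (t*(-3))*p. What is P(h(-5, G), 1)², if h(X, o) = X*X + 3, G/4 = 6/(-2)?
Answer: 7056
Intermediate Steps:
G = -12 (G = 4*(6/(-2)) = 4*(6*(-½)) = 4*(-3) = -12)
h(X, o) = 3 + X² (h(X, o) = X² + 3 = 3 + X²)
P(p, t) = -3*p*t (P(p, t) = (-3*t)*p = -3*p*t)
P(h(-5, G), 1)² = (-3*(3 + (-5)²)*1)² = (-3*(3 + 25)*1)² = (-3*28*1)² = (-84)² = 7056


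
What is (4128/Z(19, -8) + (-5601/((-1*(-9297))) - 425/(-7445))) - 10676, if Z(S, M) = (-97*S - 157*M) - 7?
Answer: -1626835194928/152275563 ≈ -10684.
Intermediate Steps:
Z(S, M) = -7 - 157*M - 97*S (Z(S, M) = (-157*M - 97*S) - 7 = -7 - 157*M - 97*S)
(4128/Z(19, -8) + (-5601/((-1*(-9297))) - 425/(-7445))) - 10676 = (4128/(-7 - 157*(-8) - 97*19) + (-5601/((-1*(-9297))) - 425/(-7445))) - 10676 = (4128/(-7 + 1256 - 1843) + (-5601/9297 - 425*(-1/7445))) - 10676 = (4128/(-594) + (-5601*1/9297 + 85/1489)) - 10676 = (4128*(-1/594) + (-1867/3099 + 85/1489)) - 10676 = (-688/99 - 2516548/4614411) - 10676 = -1141284340/152275563 - 10676 = -1626835194928/152275563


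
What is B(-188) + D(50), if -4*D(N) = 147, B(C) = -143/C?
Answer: -3383/94 ≈ -35.989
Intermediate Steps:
D(N) = -147/4 (D(N) = -1/4*147 = -147/4)
B(-188) + D(50) = -143/(-188) - 147/4 = -143*(-1/188) - 147/4 = 143/188 - 147/4 = -3383/94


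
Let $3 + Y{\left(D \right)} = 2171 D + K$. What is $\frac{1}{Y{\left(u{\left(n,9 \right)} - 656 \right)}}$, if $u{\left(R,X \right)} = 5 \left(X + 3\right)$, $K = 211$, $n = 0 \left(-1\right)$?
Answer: $- \frac{1}{1293708} \approx -7.7297 \cdot 10^{-7}$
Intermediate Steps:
$n = 0$
$u{\left(R,X \right)} = 15 + 5 X$ ($u{\left(R,X \right)} = 5 \left(3 + X\right) = 15 + 5 X$)
$Y{\left(D \right)} = 208 + 2171 D$ ($Y{\left(D \right)} = -3 + \left(2171 D + 211\right) = -3 + \left(211 + 2171 D\right) = 208 + 2171 D$)
$\frac{1}{Y{\left(u{\left(n,9 \right)} - 656 \right)}} = \frac{1}{208 + 2171 \left(\left(15 + 5 \cdot 9\right) - 656\right)} = \frac{1}{208 + 2171 \left(\left(15 + 45\right) - 656\right)} = \frac{1}{208 + 2171 \left(60 - 656\right)} = \frac{1}{208 + 2171 \left(-596\right)} = \frac{1}{208 - 1293916} = \frac{1}{-1293708} = - \frac{1}{1293708}$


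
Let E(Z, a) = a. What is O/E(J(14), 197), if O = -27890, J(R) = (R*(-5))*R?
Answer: -27890/197 ≈ -141.57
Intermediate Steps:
J(R) = -5*R**2 (J(R) = (-5*R)*R = -5*R**2)
O/E(J(14), 197) = -27890/197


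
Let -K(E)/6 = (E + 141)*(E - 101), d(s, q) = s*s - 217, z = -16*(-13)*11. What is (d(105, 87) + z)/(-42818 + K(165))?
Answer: -6548/80161 ≈ -0.081686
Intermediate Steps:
z = 2288 (z = 208*11 = 2288)
d(s, q) = -217 + s² (d(s, q) = s² - 217 = -217 + s²)
K(E) = -6*(-101 + E)*(141 + E) (K(E) = -6*(E + 141)*(E - 101) = -6*(141 + E)*(-101 + E) = -6*(-101 + E)*(141 + E))
(d(105, 87) + z)/(-42818 + K(165)) = ((-217 + 105²) + 2288)/(-42818 + (85446 - 240*165 - 6*165²)) = ((-217 + 11025) + 2288)/(-42818 + (85446 - 39600 - 6*27225)) = (10808 + 2288)/(-42818 + (85446 - 39600 - 163350)) = 13096/(-42818 - 117504) = 13096/(-160322) = 13096*(-1/160322) = -6548/80161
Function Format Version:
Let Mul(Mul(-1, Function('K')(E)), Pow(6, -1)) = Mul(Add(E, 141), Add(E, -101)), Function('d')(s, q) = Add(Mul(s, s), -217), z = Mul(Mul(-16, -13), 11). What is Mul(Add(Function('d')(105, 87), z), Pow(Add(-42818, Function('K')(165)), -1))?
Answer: Rational(-6548, 80161) ≈ -0.081686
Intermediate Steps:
z = 2288 (z = Mul(208, 11) = 2288)
Function('d')(s, q) = Add(-217, Pow(s, 2)) (Function('d')(s, q) = Add(Pow(s, 2), -217) = Add(-217, Pow(s, 2)))
Function('K')(E) = Mul(-6, Add(-101, E), Add(141, E)) (Function('K')(E) = Mul(-6, Mul(Add(E, 141), Add(E, -101))) = Mul(-6, Mul(Add(141, E), Add(-101, E))) = Mul(-6, Mul(Add(-101, E), Add(141, E))) = Mul(-6, Add(-101, E), Add(141, E)))
Mul(Add(Function('d')(105, 87), z), Pow(Add(-42818, Function('K')(165)), -1)) = Mul(Add(Add(-217, Pow(105, 2)), 2288), Pow(Add(-42818, Add(85446, Mul(-240, 165), Mul(-6, Pow(165, 2)))), -1)) = Mul(Add(Add(-217, 11025), 2288), Pow(Add(-42818, Add(85446, -39600, Mul(-6, 27225))), -1)) = Mul(Add(10808, 2288), Pow(Add(-42818, Add(85446, -39600, -163350)), -1)) = Mul(13096, Pow(Add(-42818, -117504), -1)) = Mul(13096, Pow(-160322, -1)) = Mul(13096, Rational(-1, 160322)) = Rational(-6548, 80161)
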